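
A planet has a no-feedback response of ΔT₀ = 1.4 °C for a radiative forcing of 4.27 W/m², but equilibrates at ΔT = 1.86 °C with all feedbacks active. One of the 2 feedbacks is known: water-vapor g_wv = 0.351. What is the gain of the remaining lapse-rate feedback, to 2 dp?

Amplification A = ΔT/ΔT₀ = 1.86/1.4 = 1.329.
Total gain g = 1 − 1/A = 1 − 1/1.329 = 0.2476.
The known gain is 0.351.
g_lr = 0.2476 − 0.351 = -0.10.

-0.10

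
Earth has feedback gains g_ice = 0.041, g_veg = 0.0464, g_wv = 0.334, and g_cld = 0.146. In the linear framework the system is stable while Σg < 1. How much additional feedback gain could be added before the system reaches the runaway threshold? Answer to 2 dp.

0.43

Current total gain = 0.041 + 0.0464 + 0.334 + 0.146 = 0.5674.
Margin to runaway = 1 − 0.5674 = 0.43.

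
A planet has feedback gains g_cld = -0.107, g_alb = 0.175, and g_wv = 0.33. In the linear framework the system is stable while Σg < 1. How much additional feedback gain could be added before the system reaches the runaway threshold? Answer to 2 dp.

0.60

Current total gain = -0.107 + 0.175 + 0.33 = 0.398.
Margin to runaway = 1 − 0.398 = 0.60.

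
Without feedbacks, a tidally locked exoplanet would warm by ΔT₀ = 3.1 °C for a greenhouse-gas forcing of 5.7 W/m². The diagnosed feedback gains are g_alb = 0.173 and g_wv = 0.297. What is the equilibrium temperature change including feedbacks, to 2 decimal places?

5.85 °C

Total gain g = 0.173 + 0.297 = 0.47.
Amplification A = 1/(1 − 0.47) = 1.887.
ΔT = 3.1 × 1.887 = 5.85 °C.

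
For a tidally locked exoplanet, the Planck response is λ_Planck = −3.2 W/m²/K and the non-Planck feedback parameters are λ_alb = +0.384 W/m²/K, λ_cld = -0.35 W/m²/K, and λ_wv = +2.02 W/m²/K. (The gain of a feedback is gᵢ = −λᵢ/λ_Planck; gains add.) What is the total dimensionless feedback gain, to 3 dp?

Convert to gains: g_alb = 0.384/3.2 = 0.12; g_cld = -0.35/3.2 = -0.1094; g_wv = 2.02/3.2 = 0.6312.
Total gain g = 0.6418.

0.642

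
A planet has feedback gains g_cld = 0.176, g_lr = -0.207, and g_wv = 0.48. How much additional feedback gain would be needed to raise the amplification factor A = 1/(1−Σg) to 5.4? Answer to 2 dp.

0.37

Current total gain = 0.449.
Target gain for A = 5.4: g* = 1 − 1/5.4 = 0.8148.
Additional gain needed = 0.8148 − 0.449 = 0.37.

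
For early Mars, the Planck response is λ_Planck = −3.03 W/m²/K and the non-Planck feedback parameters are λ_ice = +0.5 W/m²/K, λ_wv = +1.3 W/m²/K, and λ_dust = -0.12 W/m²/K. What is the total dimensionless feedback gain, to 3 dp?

0.554

Convert to gains: g_ice = 0.5/3.03 = 0.165; g_wv = 1.3/3.03 = 0.429; g_dust = -0.12/3.03 = -0.0396.
Total gain g = 0.5544.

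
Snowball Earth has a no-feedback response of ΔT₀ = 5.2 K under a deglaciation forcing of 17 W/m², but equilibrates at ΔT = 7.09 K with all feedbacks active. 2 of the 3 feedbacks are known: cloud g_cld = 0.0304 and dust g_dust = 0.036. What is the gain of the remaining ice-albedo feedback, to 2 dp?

Amplification A = ΔT/ΔT₀ = 7.09/5.2 = 1.363.
Total gain g = 1 − 1/A = 1 − 1/1.363 = 0.2663.
Known gains sum to 0.0304 + 0.036 = 0.0664.
g_ice = 0.2663 − 0.0664 = 0.20.

0.20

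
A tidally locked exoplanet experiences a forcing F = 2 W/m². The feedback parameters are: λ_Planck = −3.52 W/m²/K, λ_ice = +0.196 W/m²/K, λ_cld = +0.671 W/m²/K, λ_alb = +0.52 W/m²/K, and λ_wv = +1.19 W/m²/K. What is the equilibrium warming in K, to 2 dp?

Net feedback parameter λ = (−3.52) + (+0.196) + (+0.671) + (+0.52) + (+1.19) = -0.943 W/m²/K.
ΔT = −F/λ = −2/(-0.943) = 2.12 K.

2.12 K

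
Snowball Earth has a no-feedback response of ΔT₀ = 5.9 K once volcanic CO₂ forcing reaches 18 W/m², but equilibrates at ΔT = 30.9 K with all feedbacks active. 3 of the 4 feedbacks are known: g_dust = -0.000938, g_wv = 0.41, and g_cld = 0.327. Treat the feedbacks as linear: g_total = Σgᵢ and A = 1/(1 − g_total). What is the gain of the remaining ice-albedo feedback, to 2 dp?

0.07

Amplification A = ΔT/ΔT₀ = 30.9/5.9 = 5.237.
Total gain g = 1 − 1/A = 1 − 1/5.237 = 0.8091.
Known gains sum to -0.000938 + 0.41 + 0.327 = 0.736062.
g_ice = 0.8091 − 0.736062 = 0.07.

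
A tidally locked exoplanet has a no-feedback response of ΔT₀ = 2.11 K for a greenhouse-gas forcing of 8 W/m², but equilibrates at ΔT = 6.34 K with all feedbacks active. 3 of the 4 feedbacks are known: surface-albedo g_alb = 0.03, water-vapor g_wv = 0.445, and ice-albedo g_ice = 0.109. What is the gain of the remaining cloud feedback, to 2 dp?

0.08

Amplification A = ΔT/ΔT₀ = 6.34/2.11 = 3.005.
Total gain g = 1 − 1/A = 1 − 1/3.005 = 0.6672.
Known gains sum to 0.03 + 0.445 + 0.109 = 0.584.
g_cld = 0.6672 − 0.584 = 0.08.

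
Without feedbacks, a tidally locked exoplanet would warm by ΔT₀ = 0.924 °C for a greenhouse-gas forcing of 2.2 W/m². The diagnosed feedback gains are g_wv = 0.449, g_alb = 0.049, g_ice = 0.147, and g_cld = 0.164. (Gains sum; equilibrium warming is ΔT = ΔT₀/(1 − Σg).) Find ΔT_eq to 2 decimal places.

Total gain g = 0.449 + 0.049 + 0.147 + 0.164 = 0.809.
Amplification A = 1/(1 − 0.809) = 5.236.
ΔT = 0.924 × 5.236 = 4.84 °C.

4.84 °C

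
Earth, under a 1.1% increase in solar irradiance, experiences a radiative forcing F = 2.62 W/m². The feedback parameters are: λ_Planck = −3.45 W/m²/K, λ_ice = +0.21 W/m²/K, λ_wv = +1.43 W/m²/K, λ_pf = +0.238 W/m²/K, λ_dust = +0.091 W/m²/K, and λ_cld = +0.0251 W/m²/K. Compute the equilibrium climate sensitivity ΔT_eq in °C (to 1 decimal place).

Net feedback parameter λ = (−3.45) + (+0.21) + (+1.43) + (+0.238) + (+0.091) + (+0.0251) = -1.4559 W/m²/K.
ΔT = −F/λ = −2.62/(-1.4559) = 1.8 °C.

1.8 °C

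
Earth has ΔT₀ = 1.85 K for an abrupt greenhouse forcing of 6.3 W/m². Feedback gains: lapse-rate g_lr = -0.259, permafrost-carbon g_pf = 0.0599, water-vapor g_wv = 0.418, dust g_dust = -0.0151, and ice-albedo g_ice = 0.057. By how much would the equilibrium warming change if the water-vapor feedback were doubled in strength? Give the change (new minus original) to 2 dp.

3.26 K

Original: g = 0.2608, ΔT = 1.85/(1−0.2608) = 2.5027 K.
With doubled water-vapor: g' = 0.6788, ΔT' = 1.85/(1−0.6788) = 5.7597 K.
Change = 5.7597 − 2.5027 = 3.26 K.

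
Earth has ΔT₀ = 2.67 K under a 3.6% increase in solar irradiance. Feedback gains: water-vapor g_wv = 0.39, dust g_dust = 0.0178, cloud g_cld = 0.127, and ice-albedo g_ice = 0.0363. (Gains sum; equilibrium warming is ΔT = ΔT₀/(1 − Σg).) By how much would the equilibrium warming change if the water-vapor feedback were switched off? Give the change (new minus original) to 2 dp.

-2.96 K

Original: g = 0.5711, ΔT = 2.67/(1−0.5711) = 6.2252 K.
Without water-vapor: g' = 0.1811, ΔT' = 2.67/(1−0.1811) = 3.2605 K.
Change = 3.2605 − 6.2252 = -2.96 K.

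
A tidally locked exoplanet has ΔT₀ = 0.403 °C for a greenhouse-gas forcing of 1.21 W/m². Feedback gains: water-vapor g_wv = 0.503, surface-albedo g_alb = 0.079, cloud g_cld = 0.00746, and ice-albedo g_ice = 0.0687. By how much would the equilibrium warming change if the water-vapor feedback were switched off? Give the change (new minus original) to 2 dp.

-0.70 °C

Original: g = 0.65816, ΔT = 0.403/(1−0.65816) = 1.1789 °C.
Without water-vapor: g' = 0.15516, ΔT' = 0.403/(1−0.15516) = 0.4770 °C.
Change = 0.4770 − 1.1789 = -0.70 °C.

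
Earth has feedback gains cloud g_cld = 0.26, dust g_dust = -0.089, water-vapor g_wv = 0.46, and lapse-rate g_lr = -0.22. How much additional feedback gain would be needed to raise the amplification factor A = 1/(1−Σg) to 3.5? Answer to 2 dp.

0.30

Current total gain = 0.411.
Target gain for A = 3.5: g* = 1 − 1/3.5 = 0.7143.
Additional gain needed = 0.7143 − 0.411 = 0.30.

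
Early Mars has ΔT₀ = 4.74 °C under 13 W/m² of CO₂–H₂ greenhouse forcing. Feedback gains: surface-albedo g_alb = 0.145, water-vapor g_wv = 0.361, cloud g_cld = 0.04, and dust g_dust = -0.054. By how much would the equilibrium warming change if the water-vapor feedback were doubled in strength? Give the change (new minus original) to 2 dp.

22.91 °C

Original: g = 0.492, ΔT = 4.74/(1−0.492) = 9.3307 °C.
With doubled water-vapor: g' = 0.853, ΔT' = 4.74/(1−0.853) = 32.2449 °C.
Change = 32.2449 − 9.3307 = 22.91 °C.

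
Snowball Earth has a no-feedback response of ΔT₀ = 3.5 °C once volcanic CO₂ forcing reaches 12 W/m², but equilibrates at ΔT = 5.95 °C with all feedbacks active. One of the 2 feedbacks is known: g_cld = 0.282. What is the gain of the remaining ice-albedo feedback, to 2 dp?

0.13

Amplification A = ΔT/ΔT₀ = 5.95/3.5 = 1.7.
Total gain g = 1 − 1/A = 1 − 1/1.7 = 0.4118.
The known gain is 0.282.
g_ice = 0.4118 − 0.282 = 0.13.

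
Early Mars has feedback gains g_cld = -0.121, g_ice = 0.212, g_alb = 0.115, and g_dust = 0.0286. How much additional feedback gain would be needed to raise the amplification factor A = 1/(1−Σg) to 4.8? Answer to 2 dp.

Current total gain = 0.2346.
Target gain for A = 4.8: g* = 1 − 1/4.8 = 0.7917.
Additional gain needed = 0.7917 − 0.2346 = 0.56.

0.56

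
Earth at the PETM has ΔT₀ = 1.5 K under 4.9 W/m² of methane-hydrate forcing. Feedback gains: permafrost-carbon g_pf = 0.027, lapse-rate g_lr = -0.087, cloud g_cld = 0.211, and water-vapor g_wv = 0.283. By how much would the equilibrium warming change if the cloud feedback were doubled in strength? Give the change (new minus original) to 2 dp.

Original: g = 0.434, ΔT = 1.5/(1−0.434) = 2.6502 K.
With doubled cloud: g' = 0.645, ΔT' = 1.5/(1−0.645) = 4.2254 K.
Change = 4.2254 − 2.6502 = 1.58 K.

1.58 K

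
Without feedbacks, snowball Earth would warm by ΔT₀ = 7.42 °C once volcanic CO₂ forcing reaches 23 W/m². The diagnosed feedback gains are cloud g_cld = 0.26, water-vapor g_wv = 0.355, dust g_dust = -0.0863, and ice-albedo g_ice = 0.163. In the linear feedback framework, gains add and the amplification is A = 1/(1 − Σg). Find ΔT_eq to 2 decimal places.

24.07 °C

Total gain g = 0.26 + 0.355 − 0.0863 + 0.163 = 0.6917.
Amplification A = 1/(1 − 0.6917) = 3.244.
ΔT = 7.42 × 3.244 = 24.07 °C.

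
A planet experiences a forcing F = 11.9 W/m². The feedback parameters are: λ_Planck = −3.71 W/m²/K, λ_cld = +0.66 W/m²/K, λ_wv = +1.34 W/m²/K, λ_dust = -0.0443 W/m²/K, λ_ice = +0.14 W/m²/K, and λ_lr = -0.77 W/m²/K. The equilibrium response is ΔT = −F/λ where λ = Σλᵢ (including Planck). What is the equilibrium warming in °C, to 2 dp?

Net feedback parameter λ = (−3.71) + (+0.66) + (+1.34) + (-0.0443) + (+0.14) + (-0.77) = -2.3843 W/m²/K.
ΔT = −F/λ = −11.9/(-2.3843) = 4.99 °C.

4.99 °C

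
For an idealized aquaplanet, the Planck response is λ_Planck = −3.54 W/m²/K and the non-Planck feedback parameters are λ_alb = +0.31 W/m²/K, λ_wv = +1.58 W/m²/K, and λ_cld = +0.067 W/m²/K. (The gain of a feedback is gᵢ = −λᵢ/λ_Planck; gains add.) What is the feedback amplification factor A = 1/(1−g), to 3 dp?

2.236

Convert to gains: g_alb = 0.31/3.54 = 0.08757; g_wv = 1.58/3.54 = 0.4463; g_cld = 0.067/3.54 = 0.01893.
Total gain g = 0.5528.
A = 1/(1 − 0.5528) = 2.236.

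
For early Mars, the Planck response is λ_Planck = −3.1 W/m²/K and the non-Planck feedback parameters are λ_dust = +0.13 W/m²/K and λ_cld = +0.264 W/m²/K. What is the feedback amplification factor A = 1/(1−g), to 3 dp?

Convert to gains: g_dust = 0.13/3.1 = 0.04194; g_cld = 0.264/3.1 = 0.08516.
Total gain g = 0.1271.
A = 1/(1 − 0.1271) = 1.146.

1.146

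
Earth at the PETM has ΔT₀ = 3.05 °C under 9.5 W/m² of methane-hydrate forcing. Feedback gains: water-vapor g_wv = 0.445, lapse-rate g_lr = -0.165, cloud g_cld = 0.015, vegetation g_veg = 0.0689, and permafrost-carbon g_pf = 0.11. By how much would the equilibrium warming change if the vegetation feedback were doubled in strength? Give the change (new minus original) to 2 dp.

0.87 °C

Original: g = 0.4739, ΔT = 3.05/(1−0.4739) = 5.7974 °C.
With doubled vegetation: g' = 0.5428, ΔT' = 3.05/(1−0.5428) = 6.6710 °C.
Change = 6.6710 − 5.7974 = 0.87 °C.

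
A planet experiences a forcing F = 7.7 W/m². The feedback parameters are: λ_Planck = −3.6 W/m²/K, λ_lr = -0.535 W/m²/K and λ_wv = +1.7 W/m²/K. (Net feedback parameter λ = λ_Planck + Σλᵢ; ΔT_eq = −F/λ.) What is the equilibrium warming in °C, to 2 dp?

3.16 °C

Net feedback parameter λ = (−3.6) + (-0.535) + (+1.7) = -2.435 W/m²/K.
ΔT = −F/λ = −7.7/(-2.435) = 3.16 °C.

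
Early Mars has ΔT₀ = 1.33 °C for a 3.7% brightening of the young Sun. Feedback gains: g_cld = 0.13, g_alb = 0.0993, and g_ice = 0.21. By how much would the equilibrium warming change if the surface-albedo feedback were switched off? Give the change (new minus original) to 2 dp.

-0.36 °C

Original: g = 0.4393, ΔT = 1.33/(1−0.4393) = 2.3720 °C.
Without surface-albedo: g' = 0.34, ΔT' = 1.33/(1−0.34) = 2.0152 °C.
Change = 2.0152 − 2.3720 = -0.36 °C.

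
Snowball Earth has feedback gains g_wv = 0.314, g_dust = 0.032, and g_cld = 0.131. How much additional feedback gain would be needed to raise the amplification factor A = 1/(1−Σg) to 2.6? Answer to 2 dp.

Current total gain = 0.477.
Target gain for A = 2.6: g* = 1 − 1/2.6 = 0.6154.
Additional gain needed = 0.6154 − 0.477 = 0.14.

0.14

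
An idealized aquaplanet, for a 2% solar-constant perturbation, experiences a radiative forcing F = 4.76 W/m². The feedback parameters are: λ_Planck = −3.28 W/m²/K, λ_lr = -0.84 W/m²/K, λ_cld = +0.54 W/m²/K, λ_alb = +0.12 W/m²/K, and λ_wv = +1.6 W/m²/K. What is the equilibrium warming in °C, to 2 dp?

Net feedback parameter λ = (−3.28) + (-0.84) + (+0.54) + (+0.12) + (+1.6) = -1.86 W/m²/K.
ΔT = −F/λ = −4.76/(-1.86) = 2.56 °C.

2.56 °C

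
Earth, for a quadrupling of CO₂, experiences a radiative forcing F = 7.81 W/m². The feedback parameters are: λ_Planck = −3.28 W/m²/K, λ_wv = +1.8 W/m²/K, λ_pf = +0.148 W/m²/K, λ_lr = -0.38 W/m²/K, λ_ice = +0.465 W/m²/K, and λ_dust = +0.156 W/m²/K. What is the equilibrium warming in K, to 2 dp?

7.16 K

Net feedback parameter λ = (−3.28) + (+1.8) + (+0.148) + (-0.38) + (+0.465) + (+0.156) = -1.091 W/m²/K.
ΔT = −F/λ = −7.81/(-1.091) = 7.16 K.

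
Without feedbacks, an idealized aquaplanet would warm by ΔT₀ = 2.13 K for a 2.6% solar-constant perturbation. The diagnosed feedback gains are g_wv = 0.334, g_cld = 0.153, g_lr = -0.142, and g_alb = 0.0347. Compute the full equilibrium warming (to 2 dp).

3.43 K

Total gain g = 0.334 + 0.153 − 0.142 + 0.0347 = 0.3797.
Amplification A = 1/(1 − 0.3797) = 1.612.
ΔT = 2.13 × 1.612 = 3.43 K.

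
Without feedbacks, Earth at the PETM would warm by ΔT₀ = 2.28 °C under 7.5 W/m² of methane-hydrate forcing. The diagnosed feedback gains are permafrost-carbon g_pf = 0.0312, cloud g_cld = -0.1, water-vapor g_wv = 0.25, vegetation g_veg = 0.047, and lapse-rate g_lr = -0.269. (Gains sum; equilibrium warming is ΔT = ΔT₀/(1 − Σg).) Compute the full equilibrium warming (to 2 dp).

2.19 °C

Total gain g = 0.0312 − 0.1 + 0.25 + 0.047 − 0.269 = -0.0408.
Amplification A = 1/(1 + 0.0408) = 0.9608.
ΔT = 2.28 × 0.9608 = 2.19 °C.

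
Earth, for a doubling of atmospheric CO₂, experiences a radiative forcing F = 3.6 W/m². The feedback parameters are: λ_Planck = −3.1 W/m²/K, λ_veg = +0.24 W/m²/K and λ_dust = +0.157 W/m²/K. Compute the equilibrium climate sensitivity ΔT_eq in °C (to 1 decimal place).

1.3 °C

Net feedback parameter λ = (−3.1) + (+0.24) + (+0.157) = -2.703 W/m²/K.
ΔT = −F/λ = −3.6/(-2.703) = 1.3 °C.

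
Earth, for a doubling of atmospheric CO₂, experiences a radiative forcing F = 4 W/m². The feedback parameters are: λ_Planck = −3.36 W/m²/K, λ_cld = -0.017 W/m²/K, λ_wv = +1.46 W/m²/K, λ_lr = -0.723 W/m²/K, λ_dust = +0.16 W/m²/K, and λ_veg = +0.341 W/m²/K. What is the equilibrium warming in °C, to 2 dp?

Net feedback parameter λ = (−3.36) + (-0.017) + (+1.46) + (-0.723) + (+0.16) + (+0.341) = -2.139 W/m²/K.
ΔT = −F/λ = −4/(-2.139) = 1.87 °C.

1.87 °C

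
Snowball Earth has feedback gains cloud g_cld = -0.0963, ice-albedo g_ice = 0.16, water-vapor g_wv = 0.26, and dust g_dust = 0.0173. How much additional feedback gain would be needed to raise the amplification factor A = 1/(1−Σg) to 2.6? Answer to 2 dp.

Current total gain = 0.341.
Target gain for A = 2.6: g* = 1 − 1/2.6 = 0.6154.
Additional gain needed = 0.6154 − 0.341 = 0.27.

0.27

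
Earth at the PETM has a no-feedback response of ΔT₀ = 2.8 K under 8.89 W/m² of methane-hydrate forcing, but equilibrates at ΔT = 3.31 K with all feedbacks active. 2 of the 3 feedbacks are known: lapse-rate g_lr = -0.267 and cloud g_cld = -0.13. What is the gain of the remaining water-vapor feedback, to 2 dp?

Amplification A = ΔT/ΔT₀ = 3.31/2.8 = 1.182.
Total gain g = 1 − 1/A = 1 − 1/1.182 = 0.154.
Known gains sum to -0.267 − 0.13 = -0.397.
g_wv = 0.154 + 0.397 = 0.55.

0.55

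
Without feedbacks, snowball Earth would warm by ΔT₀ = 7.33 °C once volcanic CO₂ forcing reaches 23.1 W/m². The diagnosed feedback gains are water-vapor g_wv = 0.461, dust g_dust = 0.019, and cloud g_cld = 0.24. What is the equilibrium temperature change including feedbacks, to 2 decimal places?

Total gain g = 0.461 + 0.019 + 0.24 = 0.72.
Amplification A = 1/(1 − 0.72) = 3.571.
ΔT = 7.33 × 3.571 = 26.18 °C.

26.18 °C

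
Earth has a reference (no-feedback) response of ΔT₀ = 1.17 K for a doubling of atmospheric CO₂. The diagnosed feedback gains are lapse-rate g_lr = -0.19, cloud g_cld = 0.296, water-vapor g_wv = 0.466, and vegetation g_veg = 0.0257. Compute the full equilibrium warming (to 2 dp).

2.91 K

Total gain g = -0.19 + 0.296 + 0.466 + 0.0257 = 0.5977.
Amplification A = 1/(1 − 0.5977) = 2.486.
ΔT = 1.17 × 2.486 = 2.91 K.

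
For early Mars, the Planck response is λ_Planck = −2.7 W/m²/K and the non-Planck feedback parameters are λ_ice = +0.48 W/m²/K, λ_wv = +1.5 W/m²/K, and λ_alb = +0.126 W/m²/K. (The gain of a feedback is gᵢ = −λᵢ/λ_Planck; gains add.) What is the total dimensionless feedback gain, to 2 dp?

Convert to gains: g_ice = 0.48/2.7 = 0.1778; g_wv = 1.5/2.7 = 0.5556; g_alb = 0.126/2.7 = 0.04667.
Total gain g = 0.78007.

0.78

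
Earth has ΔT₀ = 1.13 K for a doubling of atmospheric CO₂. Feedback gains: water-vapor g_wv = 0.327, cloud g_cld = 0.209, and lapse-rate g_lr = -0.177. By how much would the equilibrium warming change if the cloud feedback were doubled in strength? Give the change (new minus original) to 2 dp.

Original: g = 0.359, ΔT = 1.13/(1−0.359) = 1.7629 K.
With doubled cloud: g' = 0.568, ΔT' = 1.13/(1−0.568) = 2.6157 K.
Change = 2.6157 − 1.7629 = 0.85 K.

0.85 K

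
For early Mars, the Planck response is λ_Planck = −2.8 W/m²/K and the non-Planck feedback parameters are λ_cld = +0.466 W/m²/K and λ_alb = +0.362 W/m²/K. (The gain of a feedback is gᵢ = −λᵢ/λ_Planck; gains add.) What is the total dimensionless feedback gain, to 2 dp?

0.30

Convert to gains: g_cld = 0.466/2.8 = 0.1664; g_alb = 0.362/2.8 = 0.1293.
Total gain g = 0.2957.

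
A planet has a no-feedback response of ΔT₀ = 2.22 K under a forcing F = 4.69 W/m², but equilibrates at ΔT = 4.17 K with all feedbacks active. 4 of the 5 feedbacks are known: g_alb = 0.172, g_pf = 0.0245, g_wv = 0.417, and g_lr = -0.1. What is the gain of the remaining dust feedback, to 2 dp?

Amplification A = ΔT/ΔT₀ = 4.17/2.22 = 1.878.
Total gain g = 1 − 1/A = 1 − 1/1.878 = 0.4675.
Known gains sum to 0.172 + 0.0245 + 0.417 − 0.1 = 0.5135.
g_dust = 0.4675 − 0.5135 = -0.05.

-0.05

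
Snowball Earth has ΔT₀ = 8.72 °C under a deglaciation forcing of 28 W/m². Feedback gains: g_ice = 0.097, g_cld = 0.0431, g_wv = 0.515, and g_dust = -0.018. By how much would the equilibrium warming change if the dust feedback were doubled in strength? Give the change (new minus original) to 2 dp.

-1.14 °C

Original: g = 0.6371, ΔT = 8.72/(1−0.6371) = 24.0287 °C.
With doubled dust: g' = 0.6191, ΔT' = 8.72/(1−0.6191) = 22.8931 °C.
Change = 22.8931 − 24.0287 = -1.14 °C.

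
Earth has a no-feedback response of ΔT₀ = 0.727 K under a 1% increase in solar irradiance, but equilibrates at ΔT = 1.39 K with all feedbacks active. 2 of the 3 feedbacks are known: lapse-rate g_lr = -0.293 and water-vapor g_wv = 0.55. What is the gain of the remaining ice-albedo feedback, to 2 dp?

0.22

Amplification A = ΔT/ΔT₀ = 1.39/0.727 = 1.912.
Total gain g = 1 − 1/A = 1 − 1/1.912 = 0.477.
Known gains sum to -0.293 + 0.55 = 0.257.
g_ice = 0.477 − 0.257 = 0.22.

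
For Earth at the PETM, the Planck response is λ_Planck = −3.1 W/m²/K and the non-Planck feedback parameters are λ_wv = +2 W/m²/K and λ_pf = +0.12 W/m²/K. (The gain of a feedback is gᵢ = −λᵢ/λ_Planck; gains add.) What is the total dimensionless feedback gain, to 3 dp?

Convert to gains: g_wv = 2/3.1 = 0.6452; g_pf = 0.12/3.1 = 0.03871.
Total gain g = 0.68391.

0.684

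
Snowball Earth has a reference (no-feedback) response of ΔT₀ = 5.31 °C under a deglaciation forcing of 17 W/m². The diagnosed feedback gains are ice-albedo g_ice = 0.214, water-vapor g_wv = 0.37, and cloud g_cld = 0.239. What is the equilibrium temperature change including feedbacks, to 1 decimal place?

30.0 °C

Total gain g = 0.214 + 0.37 + 0.239 = 0.823.
Amplification A = 1/(1 − 0.823) = 5.65.
ΔT = 5.31 × 5.65 = 30.0 °C.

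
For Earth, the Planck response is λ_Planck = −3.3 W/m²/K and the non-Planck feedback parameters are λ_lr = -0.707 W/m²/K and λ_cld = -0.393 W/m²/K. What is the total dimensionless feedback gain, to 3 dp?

-0.333

Convert to gains: g_lr = -0.707/3.3 = -0.2142; g_cld = -0.393/3.3 = -0.1191.
Total gain g = -0.3333.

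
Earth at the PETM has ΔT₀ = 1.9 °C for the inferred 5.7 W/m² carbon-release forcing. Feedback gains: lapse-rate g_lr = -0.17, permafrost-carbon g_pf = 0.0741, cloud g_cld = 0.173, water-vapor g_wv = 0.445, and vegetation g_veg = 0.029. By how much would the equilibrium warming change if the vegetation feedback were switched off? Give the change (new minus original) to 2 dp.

-0.26 °C

Original: g = 0.5511, ΔT = 1.9/(1−0.5511) = 4.2326 °C.
Without vegetation: g' = 0.5221, ΔT' = 1.9/(1−0.5221) = 3.9757 °C.
Change = 3.9757 − 4.2326 = -0.26 °C.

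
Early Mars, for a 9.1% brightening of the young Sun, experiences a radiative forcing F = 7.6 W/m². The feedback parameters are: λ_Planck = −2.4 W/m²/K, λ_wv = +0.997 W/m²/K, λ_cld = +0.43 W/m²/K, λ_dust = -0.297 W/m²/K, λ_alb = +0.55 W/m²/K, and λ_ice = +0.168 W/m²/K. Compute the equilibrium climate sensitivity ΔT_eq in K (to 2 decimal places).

Net feedback parameter λ = (−2.4) + (+0.997) + (+0.43) + (-0.297) + (+0.55) + (+0.168) = -0.552 W/m²/K.
ΔT = −F/λ = −7.6/(-0.552) = 13.77 K.

13.77 K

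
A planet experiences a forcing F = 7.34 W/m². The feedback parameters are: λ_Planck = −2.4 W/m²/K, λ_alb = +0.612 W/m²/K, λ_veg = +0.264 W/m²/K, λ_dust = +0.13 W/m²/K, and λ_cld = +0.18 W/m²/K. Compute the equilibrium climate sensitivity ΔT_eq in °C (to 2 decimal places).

6.05 °C

Net feedback parameter λ = (−2.4) + (+0.612) + (+0.264) + (+0.13) + (+0.18) = -1.214 W/m²/K.
ΔT = −F/λ = −7.34/(-1.214) = 6.05 °C.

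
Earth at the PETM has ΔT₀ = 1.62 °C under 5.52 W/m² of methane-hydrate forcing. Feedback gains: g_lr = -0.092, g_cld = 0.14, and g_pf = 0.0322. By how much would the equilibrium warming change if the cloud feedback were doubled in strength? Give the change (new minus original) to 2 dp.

Original: g = 0.0802, ΔT = 1.62/(1−0.0802) = 1.7613 °C.
With doubled cloud: g' = 0.2202, ΔT' = 1.62/(1−0.2202) = 2.0775 °C.
Change = 2.0775 − 1.7613 = 0.32 °C.

0.32 °C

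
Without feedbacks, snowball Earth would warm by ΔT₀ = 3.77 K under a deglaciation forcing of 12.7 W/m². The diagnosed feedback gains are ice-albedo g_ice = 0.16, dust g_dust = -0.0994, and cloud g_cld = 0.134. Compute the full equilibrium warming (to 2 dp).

Total gain g = 0.16 − 0.0994 + 0.134 = 0.1946.
Amplification A = 1/(1 − 0.1946) = 1.242.
ΔT = 3.77 × 1.242 = 4.68 K.

4.68 K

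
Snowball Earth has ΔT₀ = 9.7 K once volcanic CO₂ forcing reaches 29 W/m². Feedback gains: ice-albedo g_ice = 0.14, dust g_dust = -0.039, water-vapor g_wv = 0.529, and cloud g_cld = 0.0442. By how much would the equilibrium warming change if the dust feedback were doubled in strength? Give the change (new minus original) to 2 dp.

Original: g = 0.6742, ΔT = 9.7/(1−0.6742) = 29.7729 K.
With doubled dust: g' = 0.6352, ΔT' = 9.7/(1−0.6352) = 26.5899 K.
Change = 26.5899 − 29.7729 = -3.18 K.

-3.18 K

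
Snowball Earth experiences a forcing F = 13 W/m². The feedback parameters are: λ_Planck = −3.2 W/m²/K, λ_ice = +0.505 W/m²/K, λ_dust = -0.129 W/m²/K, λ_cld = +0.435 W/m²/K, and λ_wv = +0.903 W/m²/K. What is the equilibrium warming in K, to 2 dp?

Net feedback parameter λ = (−3.2) + (+0.505) + (-0.129) + (+0.435) + (+0.903) = -1.486 W/m²/K.
ΔT = −F/λ = −13/(-1.486) = 8.75 K.

8.75 K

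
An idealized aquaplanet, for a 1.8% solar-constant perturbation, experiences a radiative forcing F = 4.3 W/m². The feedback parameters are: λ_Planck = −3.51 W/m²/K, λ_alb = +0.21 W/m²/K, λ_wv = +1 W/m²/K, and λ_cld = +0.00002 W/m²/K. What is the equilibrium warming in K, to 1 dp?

Net feedback parameter λ = (−3.51) + (+0.21) + (+1) + (+0.00002) = -2.29998 W/m²/K.
ΔT = −F/λ = −4.3/(-2.29998) = 1.9 K.

1.9 K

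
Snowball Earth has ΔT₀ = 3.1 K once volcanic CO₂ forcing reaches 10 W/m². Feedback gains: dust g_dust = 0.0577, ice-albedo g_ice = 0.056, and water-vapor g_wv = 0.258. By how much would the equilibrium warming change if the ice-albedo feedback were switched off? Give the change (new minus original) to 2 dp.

-0.40 K

Original: g = 0.3717, ΔT = 3.1/(1−0.3717) = 4.9339 K.
Without ice-albedo: g' = 0.3157, ΔT' = 3.1/(1−0.3157) = 4.5302 K.
Change = 4.5302 − 4.9339 = -0.40 K.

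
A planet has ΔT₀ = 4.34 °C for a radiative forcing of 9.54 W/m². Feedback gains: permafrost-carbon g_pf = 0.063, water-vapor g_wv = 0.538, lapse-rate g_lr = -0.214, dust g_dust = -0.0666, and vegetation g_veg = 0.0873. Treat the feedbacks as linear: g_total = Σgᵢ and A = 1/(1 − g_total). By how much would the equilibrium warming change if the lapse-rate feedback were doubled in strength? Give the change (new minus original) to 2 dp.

Original: g = 0.4077, ΔT = 4.34/(1−0.4077) = 7.3274 °C.
With doubled lapse-rate: g' = 0.1937, ΔT' = 4.34/(1−0.1937) = 5.3826 °C.
Change = 5.3826 − 7.3274 = -1.94 °C.

-1.94 °C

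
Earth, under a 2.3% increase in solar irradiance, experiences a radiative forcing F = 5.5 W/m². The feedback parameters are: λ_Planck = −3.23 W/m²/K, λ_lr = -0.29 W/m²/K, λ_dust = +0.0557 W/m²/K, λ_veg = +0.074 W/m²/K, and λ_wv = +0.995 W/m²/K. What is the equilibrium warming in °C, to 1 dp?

Net feedback parameter λ = (−3.23) + (-0.29) + (+0.0557) + (+0.074) + (+0.995) = -2.3953 W/m²/K.
ΔT = −F/λ = −5.5/(-2.3953) = 2.3 °C.

2.3 °C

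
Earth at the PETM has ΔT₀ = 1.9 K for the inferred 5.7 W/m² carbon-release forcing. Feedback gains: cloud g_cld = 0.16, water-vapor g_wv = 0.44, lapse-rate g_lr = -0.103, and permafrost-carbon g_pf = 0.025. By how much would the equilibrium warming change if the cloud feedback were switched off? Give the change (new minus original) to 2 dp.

Original: g = 0.522, ΔT = 1.9/(1−0.522) = 3.9749 K.
Without cloud: g' = 0.362, ΔT' = 1.9/(1−0.362) = 2.9781 K.
Change = 2.9781 − 3.9749 = -1.00 K.

-1.00 K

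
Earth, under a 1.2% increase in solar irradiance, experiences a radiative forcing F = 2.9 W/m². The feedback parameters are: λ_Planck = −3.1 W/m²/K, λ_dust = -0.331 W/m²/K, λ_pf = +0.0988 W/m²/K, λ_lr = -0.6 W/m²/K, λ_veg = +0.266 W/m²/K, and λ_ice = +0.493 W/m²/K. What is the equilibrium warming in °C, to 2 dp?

0.91 °C

Net feedback parameter λ = (−3.1) + (-0.331) + (+0.0988) + (-0.6) + (+0.266) + (+0.493) = -3.1732 W/m²/K.
ΔT = −F/λ = −2.9/(-3.1732) = 0.91 °C.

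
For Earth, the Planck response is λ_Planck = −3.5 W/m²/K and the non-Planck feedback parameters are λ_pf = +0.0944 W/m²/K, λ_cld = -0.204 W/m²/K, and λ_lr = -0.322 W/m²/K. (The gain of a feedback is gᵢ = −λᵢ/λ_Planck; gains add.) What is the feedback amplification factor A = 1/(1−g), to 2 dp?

Convert to gains: g_pf = 0.0944/3.5 = 0.02697; g_cld = -0.204/3.5 = -0.05829; g_lr = -0.322/3.5 = -0.092.
Total gain g = -0.12332.
A = 1/(1 + 0.12332) = 0.89.

0.89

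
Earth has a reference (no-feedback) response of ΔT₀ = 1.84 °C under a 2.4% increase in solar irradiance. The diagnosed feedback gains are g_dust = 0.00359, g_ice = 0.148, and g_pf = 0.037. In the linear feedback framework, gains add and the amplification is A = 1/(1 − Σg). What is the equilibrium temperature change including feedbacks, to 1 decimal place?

Total gain g = 0.00359 + 0.148 + 0.037 = 0.18859.
Amplification A = 1/(1 − 0.18859) = 1.232.
ΔT = 1.84 × 1.232 = 2.3 °C.

2.3 °C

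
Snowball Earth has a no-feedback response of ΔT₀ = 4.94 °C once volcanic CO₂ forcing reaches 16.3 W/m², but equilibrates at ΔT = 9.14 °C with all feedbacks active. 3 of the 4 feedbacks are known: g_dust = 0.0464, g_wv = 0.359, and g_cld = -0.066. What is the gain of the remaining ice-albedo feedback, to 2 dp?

0.12

Amplification A = ΔT/ΔT₀ = 9.14/4.94 = 1.85.
Total gain g = 1 − 1/A = 1 − 1/1.85 = 0.4595.
Known gains sum to 0.0464 + 0.359 − 0.066 = 0.3394.
g_ice = 0.4595 − 0.3394 = 0.12.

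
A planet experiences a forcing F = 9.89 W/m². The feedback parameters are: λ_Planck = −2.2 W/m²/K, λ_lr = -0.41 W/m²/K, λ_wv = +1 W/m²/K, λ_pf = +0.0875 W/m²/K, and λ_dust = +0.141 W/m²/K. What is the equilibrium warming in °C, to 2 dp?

7.16 °C

Net feedback parameter λ = (−2.2) + (-0.41) + (+1) + (+0.0875) + (+0.141) = -1.3815 W/m²/K.
ΔT = −F/λ = −9.89/(-1.3815) = 7.16 °C.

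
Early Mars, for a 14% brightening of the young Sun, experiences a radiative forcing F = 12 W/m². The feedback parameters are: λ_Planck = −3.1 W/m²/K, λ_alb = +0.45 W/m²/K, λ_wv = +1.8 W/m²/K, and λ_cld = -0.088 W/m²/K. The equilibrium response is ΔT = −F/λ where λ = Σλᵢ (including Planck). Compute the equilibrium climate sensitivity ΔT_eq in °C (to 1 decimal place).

12.8 °C

Net feedback parameter λ = (−3.1) + (+0.45) + (+1.8) + (-0.088) = -0.938 W/m²/K.
ΔT = −F/λ = −12/(-0.938) = 12.8 °C.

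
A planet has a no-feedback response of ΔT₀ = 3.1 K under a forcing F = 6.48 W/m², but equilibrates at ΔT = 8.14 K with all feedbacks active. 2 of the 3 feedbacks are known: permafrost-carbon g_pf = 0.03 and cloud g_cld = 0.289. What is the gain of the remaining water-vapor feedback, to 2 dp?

Amplification A = ΔT/ΔT₀ = 8.14/3.1 = 2.626.
Total gain g = 1 − 1/A = 1 − 1/2.626 = 0.6192.
Known gains sum to 0.03 + 0.289 = 0.319.
g_wv = 0.6192 − 0.319 = 0.30.

0.30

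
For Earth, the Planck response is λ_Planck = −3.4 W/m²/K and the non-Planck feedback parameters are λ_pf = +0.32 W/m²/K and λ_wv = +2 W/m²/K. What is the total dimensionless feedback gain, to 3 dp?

Convert to gains: g_pf = 0.32/3.4 = 0.09412; g_wv = 2/3.4 = 0.5882.
Total gain g = 0.68232.

0.682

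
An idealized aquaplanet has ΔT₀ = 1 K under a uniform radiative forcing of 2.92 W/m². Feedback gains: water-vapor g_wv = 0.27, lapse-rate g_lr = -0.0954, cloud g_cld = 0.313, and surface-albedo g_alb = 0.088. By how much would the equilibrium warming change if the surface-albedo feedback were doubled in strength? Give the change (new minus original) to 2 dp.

0.62 K

Original: g = 0.5756, ΔT = 1/(1−0.5756) = 2.3563 K.
With doubled surface-albedo: g' = 0.6636, ΔT' = 1/(1−0.6636) = 2.9727 K.
Change = 2.9727 − 2.3563 = 0.62 K.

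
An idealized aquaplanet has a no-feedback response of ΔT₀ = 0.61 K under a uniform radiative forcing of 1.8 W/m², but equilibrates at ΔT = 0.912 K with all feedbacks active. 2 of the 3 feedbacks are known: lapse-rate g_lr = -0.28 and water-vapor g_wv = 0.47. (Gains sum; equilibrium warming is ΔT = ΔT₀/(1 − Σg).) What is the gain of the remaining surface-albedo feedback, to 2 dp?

Amplification A = ΔT/ΔT₀ = 0.912/0.61 = 1.495.
Total gain g = 1 − 1/A = 1 − 1/1.495 = 0.3311.
Known gains sum to -0.28 + 0.47 = 0.19.
g_alb = 0.3311 − 0.19 = 0.14.

0.14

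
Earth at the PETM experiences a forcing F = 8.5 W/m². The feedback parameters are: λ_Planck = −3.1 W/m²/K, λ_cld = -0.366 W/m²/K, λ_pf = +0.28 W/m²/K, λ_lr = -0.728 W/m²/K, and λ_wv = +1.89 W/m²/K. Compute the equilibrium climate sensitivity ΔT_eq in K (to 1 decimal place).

4.2 K

Net feedback parameter λ = (−3.1) + (-0.366) + (+0.28) + (-0.728) + (+1.89) = -2.024 W/m²/K.
ΔT = −F/λ = −8.5/(-2.024) = 4.2 K.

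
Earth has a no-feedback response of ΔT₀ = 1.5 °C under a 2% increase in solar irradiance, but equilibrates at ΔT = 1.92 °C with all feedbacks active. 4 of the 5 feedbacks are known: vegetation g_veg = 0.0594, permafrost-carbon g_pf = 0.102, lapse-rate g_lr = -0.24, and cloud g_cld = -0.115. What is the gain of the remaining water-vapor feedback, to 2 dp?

Amplification A = ΔT/ΔT₀ = 1.92/1.5 = 1.28.
Total gain g = 1 − 1/A = 1 − 1/1.28 = 0.2188.
Known gains sum to 0.0594 + 0.102 − 0.24 − 0.115 = -0.1936.
g_wv = 0.2188 + 0.1936 = 0.41.

0.41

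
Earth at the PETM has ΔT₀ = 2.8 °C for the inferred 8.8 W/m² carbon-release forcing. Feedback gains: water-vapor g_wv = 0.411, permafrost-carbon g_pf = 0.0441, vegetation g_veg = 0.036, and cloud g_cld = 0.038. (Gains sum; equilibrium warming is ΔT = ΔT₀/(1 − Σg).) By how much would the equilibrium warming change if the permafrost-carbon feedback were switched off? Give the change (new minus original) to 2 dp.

Original: g = 0.5291, ΔT = 2.8/(1−0.5291) = 5.9461 °C.
Without permafrost-carbon: g' = 0.485, ΔT' = 2.8/(1−0.485) = 5.4369 °C.
Change = 5.4369 − 5.9461 = -0.51 °C.

-0.51 °C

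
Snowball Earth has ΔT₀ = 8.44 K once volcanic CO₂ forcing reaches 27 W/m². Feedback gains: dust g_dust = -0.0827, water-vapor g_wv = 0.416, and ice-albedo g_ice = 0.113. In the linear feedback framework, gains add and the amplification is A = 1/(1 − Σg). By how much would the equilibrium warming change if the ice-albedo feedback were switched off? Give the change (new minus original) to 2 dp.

-2.58 K

Original: g = 0.4463, ΔT = 8.44/(1−0.4463) = 15.2429 K.
Without ice-albedo: g' = 0.3333, ΔT' = 8.44/(1−0.3333) = 12.6594 K.
Change = 12.6594 − 15.2429 = -2.58 K.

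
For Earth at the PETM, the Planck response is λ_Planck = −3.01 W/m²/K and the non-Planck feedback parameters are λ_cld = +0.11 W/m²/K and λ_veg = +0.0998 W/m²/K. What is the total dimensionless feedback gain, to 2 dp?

Convert to gains: g_cld = 0.11/3.01 = 0.03654; g_veg = 0.0998/3.01 = 0.03316.
Total gain g = 0.0697.

0.07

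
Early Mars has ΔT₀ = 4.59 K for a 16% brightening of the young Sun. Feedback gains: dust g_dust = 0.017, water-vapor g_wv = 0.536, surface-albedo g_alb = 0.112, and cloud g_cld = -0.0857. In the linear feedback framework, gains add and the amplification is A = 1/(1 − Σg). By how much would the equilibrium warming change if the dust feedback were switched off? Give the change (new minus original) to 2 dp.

-0.42 K

Original: g = 0.5793, ΔT = 4.59/(1−0.5793) = 10.9104 K.
Without dust: g' = 0.5623, ΔT' = 4.59/(1−0.5623) = 10.4866 K.
Change = 10.4866 − 10.9104 = -0.42 K.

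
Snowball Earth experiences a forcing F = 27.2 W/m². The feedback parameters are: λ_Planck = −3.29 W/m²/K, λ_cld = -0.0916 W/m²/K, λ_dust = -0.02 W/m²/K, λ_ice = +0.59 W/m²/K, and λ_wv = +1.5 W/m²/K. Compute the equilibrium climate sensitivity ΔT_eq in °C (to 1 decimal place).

20.7 °C

Net feedback parameter λ = (−3.29) + (-0.0916) + (-0.02) + (+0.59) + (+1.5) = -1.3116 W/m²/K.
ΔT = −F/λ = −27.2/(-1.3116) = 20.7 °C.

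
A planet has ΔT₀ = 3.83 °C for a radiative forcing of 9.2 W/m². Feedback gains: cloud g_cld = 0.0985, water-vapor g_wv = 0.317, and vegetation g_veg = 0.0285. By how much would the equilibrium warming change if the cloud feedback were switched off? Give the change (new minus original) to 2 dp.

Original: g = 0.444, ΔT = 3.83/(1−0.444) = 6.8885 °C.
Without cloud: g' = 0.3455, ΔT' = 3.83/(1−0.3455) = 5.8518 °C.
Change = 5.8518 − 6.8885 = -1.04 °C.

-1.04 °C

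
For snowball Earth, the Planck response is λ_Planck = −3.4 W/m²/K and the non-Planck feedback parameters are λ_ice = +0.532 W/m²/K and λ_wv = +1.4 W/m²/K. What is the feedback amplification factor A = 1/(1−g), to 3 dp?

Convert to gains: g_ice = 0.532/3.4 = 0.1565; g_wv = 1.4/3.4 = 0.4118.
Total gain g = 0.5683.
A = 1/(1 − 0.5683) = 2.316.

2.316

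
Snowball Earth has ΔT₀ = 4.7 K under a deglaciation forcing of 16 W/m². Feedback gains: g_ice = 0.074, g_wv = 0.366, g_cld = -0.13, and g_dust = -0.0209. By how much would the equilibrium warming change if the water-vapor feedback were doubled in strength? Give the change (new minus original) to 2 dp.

7.02 K

Original: g = 0.2891, ΔT = 4.7/(1−0.2891) = 6.6113 K.
With doubled water-vapor: g' = 0.6551, ΔT' = 4.7/(1−0.6551) = 13.6271 K.
Change = 13.6271 − 6.6113 = 7.02 K.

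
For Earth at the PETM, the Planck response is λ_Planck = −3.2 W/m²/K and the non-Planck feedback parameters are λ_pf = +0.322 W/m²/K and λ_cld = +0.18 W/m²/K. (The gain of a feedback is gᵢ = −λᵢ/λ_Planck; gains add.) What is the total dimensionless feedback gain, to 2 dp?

0.16

Convert to gains: g_pf = 0.322/3.2 = 0.1006; g_cld = 0.18/3.2 = 0.05625.
Total gain g = 0.15685.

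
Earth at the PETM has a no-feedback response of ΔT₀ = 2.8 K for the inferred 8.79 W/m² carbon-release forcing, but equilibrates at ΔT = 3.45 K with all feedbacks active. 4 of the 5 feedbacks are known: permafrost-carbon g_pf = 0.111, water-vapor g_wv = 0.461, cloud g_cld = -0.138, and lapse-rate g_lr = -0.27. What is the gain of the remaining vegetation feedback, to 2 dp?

Amplification A = ΔT/ΔT₀ = 3.45/2.8 = 1.232.
Total gain g = 1 − 1/A = 1 − 1/1.232 = 0.1883.
Known gains sum to 0.111 + 0.461 − 0.138 − 0.27 = 0.164.
g_veg = 0.1883 − 0.164 = 0.02.

0.02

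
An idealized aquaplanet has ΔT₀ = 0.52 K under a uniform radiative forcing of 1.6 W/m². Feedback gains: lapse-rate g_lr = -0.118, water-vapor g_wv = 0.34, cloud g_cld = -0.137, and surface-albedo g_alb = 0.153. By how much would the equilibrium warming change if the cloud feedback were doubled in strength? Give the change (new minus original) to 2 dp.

-0.10 K

Original: g = 0.238, ΔT = 0.52/(1−0.238) = 0.6824 K.
With doubled cloud: g' = 0.101, ΔT' = 0.52/(1−0.101) = 0.5784 K.
Change = 0.5784 − 0.6824 = -0.10 K.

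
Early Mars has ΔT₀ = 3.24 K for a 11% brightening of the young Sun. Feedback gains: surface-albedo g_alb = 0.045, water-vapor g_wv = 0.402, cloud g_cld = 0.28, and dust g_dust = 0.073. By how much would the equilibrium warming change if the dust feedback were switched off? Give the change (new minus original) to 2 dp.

-4.33 K

Original: g = 0.8, ΔT = 3.24/(1−0.8) = 16.2000 K.
Without dust: g' = 0.727, ΔT' = 3.24/(1−0.727) = 11.8681 K.
Change = 11.8681 − 16.2000 = -4.33 K.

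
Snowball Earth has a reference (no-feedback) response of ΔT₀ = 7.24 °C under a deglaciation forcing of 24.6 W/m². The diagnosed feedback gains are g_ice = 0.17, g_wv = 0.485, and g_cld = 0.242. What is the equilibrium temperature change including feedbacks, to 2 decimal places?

70.29 °C

Total gain g = 0.17 + 0.485 + 0.242 = 0.897.
Amplification A = 1/(1 − 0.897) = 9.709.
ΔT = 7.24 × 9.709 = 70.29 °C.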